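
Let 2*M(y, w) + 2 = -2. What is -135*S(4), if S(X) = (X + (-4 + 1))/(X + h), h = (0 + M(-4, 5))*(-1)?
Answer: -45/2 ≈ -22.500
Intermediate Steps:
M(y, w) = -2 (M(y, w) = -1 + (½)*(-2) = -1 - 1 = -2)
h = 2 (h = (0 - 2)*(-1) = -2*(-1) = 2)
S(X) = (-3 + X)/(2 + X) (S(X) = (X + (-4 + 1))/(X + 2) = (X - 3)/(2 + X) = (-3 + X)/(2 + X))
-135*S(4) = -135*(-3 + 4)/(2 + 4) = -135/6 = -45/2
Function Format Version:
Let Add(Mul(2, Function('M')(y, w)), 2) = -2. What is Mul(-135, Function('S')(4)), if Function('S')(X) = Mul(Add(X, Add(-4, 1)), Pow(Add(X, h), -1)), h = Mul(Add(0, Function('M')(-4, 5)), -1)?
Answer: Rational(-45, 2) ≈ -22.500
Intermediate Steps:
Function('M')(y, w) = -2 (Function('M')(y, w) = Add(-1, Mul(Rational(1, 2), -2)) = Add(-1, -1) = -2)
h = 2 (h = Mul(Add(0, -2), -1) = Mul(-2, -1) = 2)
Function('S')(X) = Mul(Pow(Add(2, X), -1), Add(-3, X)) (Function('S')(X) = Mul(Add(X, Add(-4, 1)), Pow(Add(X, 2), -1)) = Mul(Add(X, -3), Pow(Add(2, X), -1)) = Mul(Add(-3, X), Pow(Add(2, X), -1)) = Mul(Pow(Add(2, X), -1), Add(-3, X)))
Mul(-135, Function('S')(4)) = Mul(-135, Mul(Pow(Add(2, 4), -1), Add(-3, 4))) = Mul(-135, Mul(Pow(6, -1), 1)) = Mul(-135, Mul(Rational(1, 6), 1)) = Mul(-135, Rational(1, 6)) = Rational(-45, 2)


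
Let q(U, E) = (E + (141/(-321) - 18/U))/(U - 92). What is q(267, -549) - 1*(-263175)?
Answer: 438582483923/1666525 ≈ 2.6317e+5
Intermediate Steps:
q(U, E) = (-47/107 + E - 18/U)/(-92 + U) (q(U, E) = (E + (141*(-1/321) - 18/U))/(-92 + U) = (E + (-47/107 - 18/U))/(-92 + U) = (-47/107 + E - 18/U)/(-92 + U))
q(267, -549) - 1*(-263175) = (-18 - 47/107*267 - 549*267)/(267*(-92 + 267)) - 1*(-263175) = (1/267)*(-18 - 12549/107 - 146583)/175 + 263175 = (1/267)*(1/175)*(-15698856/107) + 263175 = -5232952/1666525 + 263175 = 438582483923/1666525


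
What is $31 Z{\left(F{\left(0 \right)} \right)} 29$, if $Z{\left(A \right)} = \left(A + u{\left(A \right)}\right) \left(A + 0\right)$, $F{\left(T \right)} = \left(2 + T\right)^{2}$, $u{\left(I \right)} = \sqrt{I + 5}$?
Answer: $25172$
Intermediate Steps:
$u{\left(I \right)} = \sqrt{5 + I}$
$Z{\left(A \right)} = A \left(A + \sqrt{5 + A}\right)$ ($Z{\left(A \right)} = \left(A + \sqrt{5 + A}\right) \left(A + 0\right) = \left(A + \sqrt{5 + A}\right) A = A \left(A + \sqrt{5 + A}\right)$)
$31 Z{\left(F{\left(0 \right)} \right)} 29 = 31 \left(2 + 0\right)^{2} \left(\left(2 + 0\right)^{2} + \sqrt{5 + \left(2 + 0\right)^{2}}\right) 29 = 31 \cdot 2^{2} \left(2^{2} + \sqrt{5 + 2^{2}}\right) 29 = 31 \cdot 4 \left(4 + \sqrt{5 + 4}\right) 29 = 31 \cdot 4 \left(4 + \sqrt{9}\right) 29 = 31 \cdot 4 \left(4 + 3\right) 29 = 31 \cdot 4 \cdot 7 \cdot 29 = 31 \cdot 28 \cdot 29 = 868 \cdot 29 = 25172$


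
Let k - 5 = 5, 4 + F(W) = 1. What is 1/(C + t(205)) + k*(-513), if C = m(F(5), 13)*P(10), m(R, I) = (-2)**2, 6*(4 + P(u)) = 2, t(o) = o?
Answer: -2929227/571 ≈ -5130.0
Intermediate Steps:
P(u) = -11/3 (P(u) = -4 + (1/6)*2 = -4 + 1/3 = -11/3)
F(W) = -3 (F(W) = -4 + 1 = -3)
k = 10 (k = 5 + 5 = 10)
m(R, I) = 4
C = -44/3 (C = 4*(-11/3) = -44/3 ≈ -14.667)
1/(C + t(205)) + k*(-513) = 1/(-44/3 + 205) + 10*(-513) = 1/(571/3) - 5130 = 3/571 - 5130 = -2929227/571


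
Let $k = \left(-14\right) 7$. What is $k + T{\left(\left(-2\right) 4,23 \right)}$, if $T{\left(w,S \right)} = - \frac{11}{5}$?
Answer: $- \frac{501}{5} \approx -100.2$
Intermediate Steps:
$T{\left(w,S \right)} = - \frac{11}{5}$ ($T{\left(w,S \right)} = \left(-11\right) \frac{1}{5} = - \frac{11}{5}$)
$k = -98$
$k + T{\left(\left(-2\right) 4,23 \right)} = -98 - \frac{11}{5} = - \frac{501}{5}$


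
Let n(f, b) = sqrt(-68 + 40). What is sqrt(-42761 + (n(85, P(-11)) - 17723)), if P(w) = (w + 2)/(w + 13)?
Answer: sqrt(-60484 + 2*I*sqrt(7)) ≈ 0.011 + 245.94*I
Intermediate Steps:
P(w) = (2 + w)/(13 + w)
n(f, b) = 2*I*sqrt(7) (n(f, b) = sqrt(-28) = 2*I*sqrt(7))
sqrt(-42761 + (n(85, P(-11)) - 17723)) = sqrt(-42761 + (2*I*sqrt(7) - 17723)) = sqrt(-42761 + (-17723 + 2*I*sqrt(7))) = sqrt(-60484 + 2*I*sqrt(7))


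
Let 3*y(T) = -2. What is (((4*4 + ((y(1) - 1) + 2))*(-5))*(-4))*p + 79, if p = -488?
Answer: -478003/3 ≈ -1.5933e+5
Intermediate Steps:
y(T) = -⅔ (y(T) = (⅓)*(-2) = -⅔)
(((4*4 + ((y(1) - 1) + 2))*(-5))*(-4))*p + 79 = (((4*4 + ((-⅔ - 1) + 2))*(-5))*(-4))*(-488) + 79 = (((16 + (-5/3 + 2))*(-5))*(-4))*(-488) + 79 = (((16 + ⅓)*(-5))*(-4))*(-488) + 79 = (((49/3)*(-5))*(-4))*(-488) + 79 = -245/3*(-4)*(-488) + 79 = (980/3)*(-488) + 79 = -478240/3 + 79 = -478003/3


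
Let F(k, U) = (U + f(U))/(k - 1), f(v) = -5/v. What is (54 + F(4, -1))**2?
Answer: 27556/9 ≈ 3061.8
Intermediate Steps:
F(k, U) = (U - 5/U)/(-1 + k) (F(k, U) = (U - 5/U)/(k - 1) = (U - 5/U)/(-1 + k))
(54 + F(4, -1))**2 = (54 + (-5 + (-1)**2)/((-1)*(-1 + 4)))**2 = (54 - 1*(-5 + 1)/3)**2 = (54 - 1*1/3*(-4))**2 = (54 + 4/3)**2 = (166/3)**2 = 27556/9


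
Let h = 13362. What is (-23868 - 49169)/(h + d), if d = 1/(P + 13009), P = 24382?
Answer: -2730926467/499618543 ≈ -5.4660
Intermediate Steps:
d = 1/37391 (d = 1/(24382 + 13009) = 1/37391 ≈ 2.6744e-5)
(-23868 - 49169)/(h + d) = (-23868 - 49169)/(13362 + 1/37391) = -73037/499618543/37391 = -73037*37391/499618543 = -2730926467/499618543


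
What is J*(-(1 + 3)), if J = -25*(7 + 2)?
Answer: 900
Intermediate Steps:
J = -225 (J = -25*9 = -225)
J*(-(1 + 3)) = -(-225)*(1 + 3) = -(-225)*4 = -225*(-4) = 900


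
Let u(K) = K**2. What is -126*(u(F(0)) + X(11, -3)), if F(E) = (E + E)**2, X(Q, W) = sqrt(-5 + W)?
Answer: -252*I*sqrt(2) ≈ -356.38*I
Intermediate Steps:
F(E) = 4*E**2 (F(E) = (2*E)**2 = 4*E**2)
-126*(u(F(0)) + X(11, -3)) = -126*((4*0**2)**2 + sqrt(-5 - 3)) = -126*((4*0)**2 + sqrt(-8)) = -126*(0**2 + 2*I*sqrt(2)) = -126*(0 + 2*I*sqrt(2)) = -252*I*sqrt(2)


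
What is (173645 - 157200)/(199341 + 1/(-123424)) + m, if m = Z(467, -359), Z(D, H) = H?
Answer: -8830613718617/24603463583 ≈ -358.92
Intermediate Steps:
m = -359
(173645 - 157200)/(199341 + 1/(-123424)) + m = (173645 - 157200)/(199341 + 1/(-123424)) - 359 = 16445/(199341 - 1/123424) - 359 = 16445/(24603463583/123424) - 359 = 16445*(123424/24603463583) - 359 = 2029707680/24603463583 - 359 = -8830613718617/24603463583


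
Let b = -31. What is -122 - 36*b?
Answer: 994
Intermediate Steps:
-122 - 36*b = -122 - 36*(-31) = -122 + 1116 = 994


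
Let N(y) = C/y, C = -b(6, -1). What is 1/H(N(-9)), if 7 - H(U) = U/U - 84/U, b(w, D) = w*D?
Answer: -1/120 ≈ -0.0083333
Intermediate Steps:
b(w, D) = D*w
C = 6 (C = -(-1)*6 = -1*(-6) = 6)
N(y) = 6/y
H(U) = 6 + 84/U (H(U) = 7 - (U/U - 84/U) = 7 - (1 - 84/U) = 7 + (-1 + 84/U) = 6 + 84/U)
1/H(N(-9)) = 1/(6 + 84/((6/(-9)))) = 1/(6 + 84/((6*(-1/9)))) = 1/(6 + 84/(-2/3)) = 1/(6 + 84*(-3/2)) = 1/(6 - 126) = 1/(-120) = -1/120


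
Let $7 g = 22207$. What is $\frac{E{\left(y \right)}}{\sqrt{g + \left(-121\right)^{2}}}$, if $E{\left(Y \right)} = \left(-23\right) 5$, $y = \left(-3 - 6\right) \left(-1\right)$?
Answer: $- \frac{115 \sqrt{872858}}{124694} \approx -0.86164$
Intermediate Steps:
$g = \frac{22207}{7}$ ($g = \frac{1}{7} \cdot 22207 = \frac{22207}{7} \approx 3172.4$)
$y = 9$ ($y = \left(-9\right) \left(-1\right) = 9$)
$E{\left(Y \right)} = -115$
$\frac{E{\left(y \right)}}{\sqrt{g + \left(-121\right)^{2}}} = - \frac{115}{\sqrt{\frac{22207}{7} + \left(-121\right)^{2}}} = - \frac{115}{\sqrt{\frac{22207}{7} + 14641}} = - \frac{115}{\sqrt{\frac{124694}{7}}} = - \frac{115}{\frac{1}{7} \sqrt{872858}} = - 115 \frac{\sqrt{872858}}{124694} = - \frac{115 \sqrt{872858}}{124694}$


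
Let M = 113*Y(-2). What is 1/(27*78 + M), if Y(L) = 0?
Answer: 1/2106 ≈ 0.00047483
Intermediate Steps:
M = 0 (M = 113*0 = 0)
1/(27*78 + M) = 1/(27*78 + 0) = 1/(2106 + 0) = 1/2106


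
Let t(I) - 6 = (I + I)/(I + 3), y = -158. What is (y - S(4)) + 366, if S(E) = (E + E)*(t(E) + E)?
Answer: 832/7 ≈ 118.86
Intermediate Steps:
t(I) = 6 + 2*I/(3 + I) (t(I) = 6 + (I + I)/(I + 3) = 6 + (2*I)/(3 + I) = 6 + 2*I/(3 + I))
S(E) = 2*E*(E + 2*(9 + 4*E)/(3 + E)) (S(E) = (E + E)*(2*(9 + 4*E)/(3 + E) + E) = (2*E)*(E + 2*(9 + 4*E)/(3 + E)) = 2*E*(E + 2*(9 + 4*E)/(3 + E)))
(y - S(4)) + 366 = (-158 - 2*4*(18 + 4**2 + 11*4)/(3 + 4)) + 366 = (-158 - 2*4*(18 + 16 + 44)/7) + 366 = (-158 - 2*4*78/7) + 366 = (-158 - 1*624/7) + 366 = (-158 - 624/7) + 366 = -1730/7 + 366 = 832/7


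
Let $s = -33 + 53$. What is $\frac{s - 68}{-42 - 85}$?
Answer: $\frac{48}{127} \approx 0.37795$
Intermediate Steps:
$s = 20$
$\frac{s - 68}{-42 - 85} = \frac{20 - 68}{-42 - 85} = \frac{1}{-127} \left(-48\right) = \left(- \frac{1}{127}\right) \left(-48\right) = \frac{48}{127}$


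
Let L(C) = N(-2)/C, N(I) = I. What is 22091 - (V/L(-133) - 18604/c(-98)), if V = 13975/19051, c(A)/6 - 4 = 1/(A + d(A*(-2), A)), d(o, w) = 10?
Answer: 915554177923/40121406 ≈ 22820.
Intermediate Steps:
L(C) = -2/C
c(A) = 24 + 6/(10 + A) (c(A) = 24 + 6/(A + 10) = 24 + 6/(10 + A))
V = 13975/19051 (V = 13975*(1/19051) = 13975/19051 ≈ 0.73356)
22091 - (V/L(-133) - 18604/c(-98)) = 22091 - (13975/(19051*((-2/(-133)))) - 18604*(10 - 98)/(6*(41 + 4*(-98)))) = 22091 - (13975/(19051*((-2*(-1/133)))) - 18604*(-44/(3*(41 - 392)))) = 22091 - (13975/(19051*(2/133)) - 18604/(6*(-1/88)*(-351))) = 22091 - ((13975/19051)*(133/2) - 18604/1053/44) = 22091 - (1858675/38102 - 18604*44/1053) = 22091 - (1858675/38102 - 818576/1053) = 22091 - 1*(-29232197977/40121406) = 22091 + 29232197977/40121406 = 915554177923/40121406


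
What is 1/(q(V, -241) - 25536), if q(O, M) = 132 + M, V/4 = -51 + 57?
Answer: -1/25645 ≈ -3.8994e-5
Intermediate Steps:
V = 24 (V = 4*(-51 + 57) = 4*6 = 24)
1/(q(V, -241) - 25536) = 1/((132 - 241) - 25536) = 1/(-109 - 25536) = 1/(-25645) = -1/25645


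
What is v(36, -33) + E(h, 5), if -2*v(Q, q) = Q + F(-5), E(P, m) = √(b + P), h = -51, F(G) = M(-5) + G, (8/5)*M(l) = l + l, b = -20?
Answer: -99/8 + I*√71 ≈ -12.375 + 8.4261*I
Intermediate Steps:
M(l) = 5*l/4 (M(l) = 5*(l + l)/8 = 5*(2*l)/8 = 5*l/4)
F(G) = -25/4 + G (F(G) = (5/4)*(-5) + G = -25/4 + G)
E(P, m) = √(-20 + P)
v(Q, q) = 45/8 - Q/2 (v(Q, q) = -(Q + (-25/4 - 5))/2 = -(Q - 45/4)/2 = -(-45/4 + Q)/2 = 45/8 - Q/2)
v(36, -33) + E(h, 5) = (45/8 - ½*36) + √(-20 - 51) = (45/8 - 18) + √(-71) = -99/8 + I*√71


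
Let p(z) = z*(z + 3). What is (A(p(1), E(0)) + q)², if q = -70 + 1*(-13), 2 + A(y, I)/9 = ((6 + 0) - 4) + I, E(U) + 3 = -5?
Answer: 24025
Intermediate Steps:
E(U) = -8 (E(U) = -3 - 5 = -8)
p(z) = z*(3 + z)
A(y, I) = 9*I (A(y, I) = -18 + 9*(((6 + 0) - 4) + I) = -18 + 9*((6 - 4) + I) = -18 + 9*(2 + I) = -18 + (18 + 9*I) = 9*I)
q = -83 (q = -70 - 13 = -83)
(A(p(1), E(0)) + q)² = (9*(-8) - 83)² = (-72 - 83)² = (-155)² = 24025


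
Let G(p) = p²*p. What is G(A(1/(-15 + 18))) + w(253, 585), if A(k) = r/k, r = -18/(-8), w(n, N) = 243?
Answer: 35235/64 ≈ 550.55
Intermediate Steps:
r = 9/4 (r = -18*(-⅛) = 9/4 ≈ 2.2500)
A(k) = 9/(4*k)
G(p) = p³
G(A(1/(-15 + 18))) + w(253, 585) = (9/(4*(1/(-15 + 18))))³ + 243 = (9/(4*(1/3)))³ + 243 = (9/(4*(⅓)))³ + 243 = ((9/4)*3)³ + 243 = (27/4)³ + 243 = 19683/64 + 243 = 35235/64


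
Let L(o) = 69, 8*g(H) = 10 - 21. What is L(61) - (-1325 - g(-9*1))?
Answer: 11141/8 ≈ 1392.6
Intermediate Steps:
g(H) = -11/8 (g(H) = (10 - 21)/8 = (1/8)*(-11) = -11/8)
L(61) - (-1325 - g(-9*1)) = 69 - (-1325 - 1*(-11/8)) = 69 - (-1325 + 11/8) = 69 - 1*(-10589/8) = 69 + 10589/8 = 11141/8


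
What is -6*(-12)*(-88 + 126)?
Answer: 2736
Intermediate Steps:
-6*(-12)*(-88 + 126) = -(-72)*38 = -1*(-2736) = 2736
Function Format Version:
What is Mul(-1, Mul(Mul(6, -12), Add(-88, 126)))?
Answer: 2736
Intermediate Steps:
Mul(-1, Mul(Mul(6, -12), Add(-88, 126))) = Mul(-1, Mul(-72, 38)) = Mul(-1, -2736) = 2736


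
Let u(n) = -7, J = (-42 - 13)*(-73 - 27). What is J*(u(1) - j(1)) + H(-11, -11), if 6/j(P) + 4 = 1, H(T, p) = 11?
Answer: -27489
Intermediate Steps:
j(P) = -2 (j(P) = 6/(-4 + 1) = 6/(-3) = 6*(-⅓) = -2)
J = 5500 (J = -55*(-100) = 5500)
J*(u(1) - j(1)) + H(-11, -11) = 5500*(-7 - 1*(-2)) + 11 = 5500*(-7 + 2) + 11 = 5500*(-5) + 11 = -27500 + 11 = -27489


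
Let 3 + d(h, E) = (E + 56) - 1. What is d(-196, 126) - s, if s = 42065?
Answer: -41887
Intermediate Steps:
d(h, E) = 52 + E (d(h, E) = -3 + ((E + 56) - 1) = -3 + ((56 + E) - 1) = -3 + (55 + E) = 52 + E)
d(-196, 126) - s = (52 + 126) - 1*42065 = 178 - 42065 = -41887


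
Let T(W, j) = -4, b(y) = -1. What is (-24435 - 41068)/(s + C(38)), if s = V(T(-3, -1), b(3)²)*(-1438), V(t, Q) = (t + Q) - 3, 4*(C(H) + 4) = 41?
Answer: -262012/34537 ≈ -7.5864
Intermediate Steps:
C(H) = 25/4 (C(H) = -4 + (¼)*41 = -4 + 41/4 = 25/4)
V(t, Q) = -3 + Q + t (V(t, Q) = (Q + t) - 3 = -3 + Q + t)
s = 8628 (s = (-3 + (-1)² - 4)*(-1438) = (-3 + 1 - 4)*(-1438) = -6*(-1438) = 8628)
(-24435 - 41068)/(s + C(38)) = (-24435 - 41068)/(8628 + 25/4) = -65503/34537/4 = -65503*4/34537 = -262012/34537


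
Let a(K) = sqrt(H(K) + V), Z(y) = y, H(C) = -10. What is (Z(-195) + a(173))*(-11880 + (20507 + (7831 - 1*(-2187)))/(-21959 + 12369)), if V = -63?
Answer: 4444429275/1918 - 22791945*I*sqrt(73)/1918 ≈ 2.3172e+6 - 1.0153e+5*I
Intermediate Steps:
a(K) = I*sqrt(73) (a(K) = sqrt(-10 - 63) = sqrt(-73) = I*sqrt(73))
(Z(-195) + a(173))*(-11880 + (20507 + (7831 - 1*(-2187)))/(-21959 + 12369)) = (-195 + I*sqrt(73))*(-11880 + (20507 + (7831 - 1*(-2187)))/(-21959 + 12369)) = (-195 + I*sqrt(73))*(-11880 + (20507 + (7831 + 2187))/(-9590)) = (-195 + I*sqrt(73))*(-11880 + (20507 + 10018)*(-1/9590)) = (-195 + I*sqrt(73))*(-11880 + 30525*(-1/9590)) = (-195 + I*sqrt(73))*(-11880 - 6105/1918) = (-195 + I*sqrt(73))*(-22791945/1918) = 4444429275/1918 - 22791945*I*sqrt(73)/1918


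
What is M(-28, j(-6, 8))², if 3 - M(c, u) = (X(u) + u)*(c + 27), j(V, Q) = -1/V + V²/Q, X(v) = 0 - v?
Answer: 9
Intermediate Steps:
X(v) = -v
j(V, Q) = -1/V + V²/Q
M(c, u) = 3 (M(c, u) = 3 - (-u + u)*(c + 27) = 3 - 0*(27 + c) = 3 - 1*0 = 3 + 0 = 3)
M(-28, j(-6, 8))² = 3² = 9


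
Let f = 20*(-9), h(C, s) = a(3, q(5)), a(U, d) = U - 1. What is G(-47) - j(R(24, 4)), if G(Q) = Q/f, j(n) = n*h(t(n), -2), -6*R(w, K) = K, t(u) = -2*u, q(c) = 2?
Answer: 287/180 ≈ 1.5944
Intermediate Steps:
a(U, d) = -1 + U
h(C, s) = 2 (h(C, s) = -1 + 3 = 2)
R(w, K) = -K/6
f = -180
j(n) = 2*n (j(n) = n*2 = 2*n)
G(Q) = -Q/180 (G(Q) = Q/(-180) = Q*(-1/180) = -Q/180)
G(-47) - j(R(24, 4)) = -1/180*(-47) - 2*(-1/6*4) = 47/180 - 2*(-2)/3 = 47/180 - 1*(-4/3) = 47/180 + 4/3 = 287/180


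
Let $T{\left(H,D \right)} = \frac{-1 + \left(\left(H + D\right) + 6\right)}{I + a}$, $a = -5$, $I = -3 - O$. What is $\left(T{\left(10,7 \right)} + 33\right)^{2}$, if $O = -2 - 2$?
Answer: $\frac{3025}{4} \approx 756.25$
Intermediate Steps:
$O = -4$
$I = 1$ ($I = -3 - -4 = -3 + 4 = 1$)
$T{\left(H,D \right)} = - \frac{5}{4} - \frac{D}{4} - \frac{H}{4}$ ($T{\left(H,D \right)} = \frac{-1 + \left(\left(H + D\right) + 6\right)}{1 - 5} = \frac{-1 + \left(\left(D + H\right) + 6\right)}{-4} = \left(-1 + \left(6 + D + H\right)\right) \left(- \frac{1}{4}\right) = \left(5 + D + H\right) \left(- \frac{1}{4}\right) = - \frac{5}{4} - \frac{D}{4} - \frac{H}{4}$)
$\left(T{\left(10,7 \right)} + 33\right)^{2} = \left(\left(- \frac{5}{4} - \frac{7}{4} - \frac{5}{2}\right) + 33\right)^{2} = \left(- \frac{11}{2} + 33\right)^{2} = \left(\frac{55}{2}\right)^{2} = \frac{3025}{4}$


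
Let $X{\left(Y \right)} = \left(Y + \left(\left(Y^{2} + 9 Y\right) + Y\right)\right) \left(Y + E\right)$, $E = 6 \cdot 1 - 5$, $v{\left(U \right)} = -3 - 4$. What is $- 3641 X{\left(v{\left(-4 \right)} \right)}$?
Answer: $-611688$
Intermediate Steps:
$v{\left(U \right)} = -7$
$E = 1$ ($E = 6 - 5 = 1$)
$X{\left(Y \right)} = \left(1 + Y\right) \left(Y^{2} + 11 Y\right)$ ($X{\left(Y \right)} = \left(Y + \left(\left(Y^{2} + 9 Y\right) + Y\right)\right) \left(Y + 1\right) = \left(Y + \left(Y^{2} + 10 Y\right)\right) \left(1 + Y\right) = \left(Y^{2} + 11 Y\right) \left(1 + Y\right) = \left(1 + Y\right) \left(Y^{2} + 11 Y\right)$)
$- 3641 X{\left(v{\left(-4 \right)} \right)} = - 3641 \left(- 7 \left(11 + \left(-7\right)^{2} + 12 \left(-7\right)\right)\right) = - 3641 \left(- 7 \left(11 + 49 - 84\right)\right) = - 3641 \left(\left(-7\right) \left(-24\right)\right) = \left(-3641\right) 168 = -611688$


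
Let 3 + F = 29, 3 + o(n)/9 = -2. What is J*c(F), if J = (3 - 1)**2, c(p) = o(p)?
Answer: -180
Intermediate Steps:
o(n) = -45 (o(n) = -27 + 9*(-2) = -27 - 18 = -45)
F = 26 (F = -3 + 29 = 26)
c(p) = -45
J = 4 (J = 2**2 = 4)
J*c(F) = 4*(-45) = -180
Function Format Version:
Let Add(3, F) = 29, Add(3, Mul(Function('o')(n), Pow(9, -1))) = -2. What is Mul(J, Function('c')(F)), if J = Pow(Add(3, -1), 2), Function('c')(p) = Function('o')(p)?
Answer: -180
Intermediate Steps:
Function('o')(n) = -45 (Function('o')(n) = Add(-27, Mul(9, -2)) = Add(-27, -18) = -45)
F = 26 (F = Add(-3, 29) = 26)
Function('c')(p) = -45
J = 4 (J = Pow(2, 2) = 4)
Mul(J, Function('c')(F)) = Mul(4, -45) = -180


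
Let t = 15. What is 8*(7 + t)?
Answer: 176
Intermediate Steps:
8*(7 + t) = 8*(7 + 15) = 8*22 = 176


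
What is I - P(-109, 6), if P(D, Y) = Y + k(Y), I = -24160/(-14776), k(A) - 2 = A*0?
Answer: -11756/1847 ≈ -6.3649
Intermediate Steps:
k(A) = 2 (k(A) = 2 + A*0 = 2 + 0 = 2)
I = 3020/1847 (I = -24160*(-1/14776) = 3020/1847 ≈ 1.6351)
P(D, Y) = 2 + Y (P(D, Y) = Y + 2 = 2 + Y)
I - P(-109, 6) = 3020/1847 - (2 + 6) = 3020/1847 - 1*8 = 3020/1847 - 8 = -11756/1847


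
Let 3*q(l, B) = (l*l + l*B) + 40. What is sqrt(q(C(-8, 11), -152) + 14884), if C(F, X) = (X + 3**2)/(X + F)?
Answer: 2*sqrt(295131)/9 ≈ 120.72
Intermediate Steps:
C(F, X) = (9 + X)/(F + X) (C(F, X) = (X + 9)/(F + X) = (9 + X)/(F + X))
q(l, B) = 40/3 + l**2/3 + B*l/3 (q(l, B) = ((l*l + l*B) + 40)/3 = ((l**2 + B*l) + 40)/3 = (40 + l**2 + B*l)/3 = 40/3 + l**2/3 + B*l/3)
sqrt(q(C(-8, 11), -152) + 14884) = sqrt((40/3 + ((9 + 11)/(-8 + 11))**2/3 + (1/3)*(-152)*((9 + 11)/(-8 + 11))) + 14884) = sqrt((40/3 + (20/3)**2/3 + (1/3)*(-152)*(20/3)) + 14884) = sqrt((40/3 + (1/3)*(400/9) - 3040/9) + 14884) = sqrt((40/3 + 400/27 - 3040/9) + 14884) = sqrt(-8360/27 + 14884) = sqrt(393508/27) = 2*sqrt(295131)/9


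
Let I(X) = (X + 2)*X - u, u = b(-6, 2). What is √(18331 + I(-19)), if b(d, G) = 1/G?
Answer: √74614/2 ≈ 136.58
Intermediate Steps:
u = ½ (u = 1/2 = ½ ≈ 0.50000)
I(X) = -½ + X*(2 + X) (I(X) = (X + 2)*X - 1*½ = (2 + X)*X - ½ = X*(2 + X) - ½ = -½ + X*(2 + X))
√(18331 + I(-19)) = √(18331 + (-½ + (-19)² + 2*(-19))) = √(18331 + (-½ + 361 - 38)) = √(18331 + 645/2) = √(37307/2) = √74614/2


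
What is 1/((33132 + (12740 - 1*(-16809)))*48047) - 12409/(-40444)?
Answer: 37371366433307/121802525779108 ≈ 0.30682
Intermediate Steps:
1/((33132 + (12740 - 1*(-16809)))*48047) - 12409/(-40444) = (1/48047)/(33132 + (12740 + 16809)) - 12409*(-1/40444) = (1/48047)/(33132 + 29549) + 12409/40444 = (1/48047)/62681 + 12409/40444 = (1/62681)*(1/48047) + 12409/40444 = 1/3011634007 + 12409/40444 = 37371366433307/121802525779108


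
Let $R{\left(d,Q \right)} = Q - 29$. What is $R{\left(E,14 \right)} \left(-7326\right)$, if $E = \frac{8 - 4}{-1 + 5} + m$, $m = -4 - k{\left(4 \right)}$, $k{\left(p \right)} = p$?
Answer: $109890$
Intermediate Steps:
$m = -8$ ($m = -4 - 4 = -8$)
$E = -7$ ($E = \frac{8 - 4}{-1 + 5} - 8 = \frac{4}{4} - 8 = 4 \cdot \frac{1}{4} - 8 = 1 - 8 = -7$)
$R{\left(d,Q \right)} = -29 + Q$
$R{\left(E,14 \right)} \left(-7326\right) = \left(-29 + 14\right) \left(-7326\right) = \left(-15\right) \left(-7326\right) = 109890$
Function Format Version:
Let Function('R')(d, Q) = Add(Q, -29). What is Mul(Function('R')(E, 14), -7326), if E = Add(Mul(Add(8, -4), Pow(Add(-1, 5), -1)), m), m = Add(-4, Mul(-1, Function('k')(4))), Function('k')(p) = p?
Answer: 109890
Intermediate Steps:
m = -8 (m = Add(-4, Mul(-1, 4)) = Add(-4, -4) = -8)
E = -7 (E = Add(Mul(Add(8, -4), Pow(Add(-1, 5), -1)), -8) = Add(Mul(4, Pow(4, -1)), -8) = Add(Mul(4, Rational(1, 4)), -8) = Add(1, -8) = -7)
Function('R')(d, Q) = Add(-29, Q)
Mul(Function('R')(E, 14), -7326) = Mul(Add(-29, 14), -7326) = Mul(-15, -7326) = 109890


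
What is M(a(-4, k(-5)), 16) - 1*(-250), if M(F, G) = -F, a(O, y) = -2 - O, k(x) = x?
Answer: 248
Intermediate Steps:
M(a(-4, k(-5)), 16) - 1*(-250) = -(-2 - 1*(-4)) - 1*(-250) = -(-2 + 4) + 250 = -1*2 + 250 = -2 + 250 = 248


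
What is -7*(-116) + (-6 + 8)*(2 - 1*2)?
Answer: 812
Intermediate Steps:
-7*(-116) + (-6 + 8)*(2 - 1*2) = 812 + 2*(2 - 2) = 812 + 2*0 = 812 + 0 = 812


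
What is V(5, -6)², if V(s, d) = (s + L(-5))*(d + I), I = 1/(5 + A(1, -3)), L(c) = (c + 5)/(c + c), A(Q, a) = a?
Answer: 3025/4 ≈ 756.25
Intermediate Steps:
L(c) = (5 + c)/(2*c) (L(c) = (5 + c)/((2*c)) = (5 + c)*(1/(2*c)) = (5 + c)/(2*c))
I = ½ (I = 1/(5 - 3) = 1/2 = ½ ≈ 0.50000)
V(s, d) = s*(½ + d) (V(s, d) = (s + (½)*(5 - 5)/(-5))*(d + ½) = (s + (½)*(-⅕)*0)*(½ + d) = (s + 0)*(½ + d) = s*(½ + d))
V(5, -6)² = (5*(½ - 6))² = (5*(-11/2))² = (-55/2)² = 3025/4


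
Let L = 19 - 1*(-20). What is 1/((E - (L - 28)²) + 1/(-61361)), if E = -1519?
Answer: -61361/100632041 ≈ -0.00060976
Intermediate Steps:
L = 39 (L = 19 + 20 = 39)
1/((E - (L - 28)²) + 1/(-61361)) = 1/((-1519 - (39 - 28)²) + 1/(-61361)) = 1/((-1519 - 1*11²) - 1/61361) = 1/((-1519 - 1*121) - 1/61361) = 1/((-1519 - 121) - 1/61361) = 1/(-1640 - 1/61361) = 1/(-100632041/61361) = -61361/100632041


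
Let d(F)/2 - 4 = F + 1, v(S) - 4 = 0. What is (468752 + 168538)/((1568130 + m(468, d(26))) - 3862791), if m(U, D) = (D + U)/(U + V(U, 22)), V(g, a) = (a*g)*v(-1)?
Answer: -13272201540/47788609721 ≈ -0.27773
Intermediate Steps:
v(S) = 4 (v(S) = 4 + 0 = 4)
V(g, a) = 4*a*g (V(g, a) = (a*g)*4 = 4*a*g)
d(F) = 10 + 2*F (d(F) = 8 + 2*(F + 1) = 8 + 2*(1 + F) = 8 + (2 + 2*F) = 10 + 2*F)
m(U, D) = (D + U)/(89*U) (m(U, D) = (D + U)/(U + 4*22*U) = (D + U)/(U + 88*U) = (D + U)/((89*U)) = (D + U)*(1/(89*U)) = (D + U)/(89*U))
(468752 + 168538)/((1568130 + m(468, d(26))) - 3862791) = (468752 + 168538)/((1568130 + (1/89)*((10 + 2*26) + 468)/468) - 3862791) = 637290/((1568130 + (1/89)*(1/468)*((10 + 52) + 468)) - 3862791) = 637290/((1568130 + (1/89)*(1/468)*(62 + 468)) - 3862791) = 637290/((1568130 + (1/89)*(1/468)*530) - 3862791) = 637290/((1568130 + 265/20826) - 3862791) = 637290/(32657875645/20826 - 3862791) = 637290/(-47788609721/20826) = 637290*(-20826/47788609721) = -13272201540/47788609721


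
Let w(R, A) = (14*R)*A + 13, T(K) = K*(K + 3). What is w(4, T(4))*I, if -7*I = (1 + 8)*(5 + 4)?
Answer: -128061/7 ≈ -18294.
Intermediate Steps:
T(K) = K*(3 + K)
I = -81/7 (I = -(1 + 8)*(5 + 4)/7 = -9*9/7 = -1/7*81 = -81/7 ≈ -11.571)
w(R, A) = 13 + 14*A*R (w(R, A) = 14*A*R + 13 = 13 + 14*A*R)
w(4, T(4))*I = (13 + 14*(4*(3 + 4))*4)*(-81/7) = (13 + 14*(4*7)*4)*(-81/7) = (13 + 14*28*4)*(-81/7) = (13 + 1568)*(-81/7) = 1581*(-81/7) = -128061/7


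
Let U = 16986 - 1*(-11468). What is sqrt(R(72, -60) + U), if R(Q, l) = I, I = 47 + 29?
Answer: 3*sqrt(3170) ≈ 168.91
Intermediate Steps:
I = 76
U = 28454 (U = 16986 + 11468 = 28454)
R(Q, l) = 76
sqrt(R(72, -60) + U) = sqrt(76 + 28454) = sqrt(28530) = 3*sqrt(3170)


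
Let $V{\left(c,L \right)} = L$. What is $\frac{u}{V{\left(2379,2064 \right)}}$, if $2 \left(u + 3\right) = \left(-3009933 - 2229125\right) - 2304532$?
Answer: $- \frac{628633}{344} \approx -1827.4$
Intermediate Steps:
$u = -3771798$ ($u = -3 + \frac{\left(-3009933 - 2229125\right) - 2304532}{2} = -3 + \frac{-5239058 - 2304532}{2} = -3 + \frac{1}{2} \left(-7543590\right) = -3 - 3771795 = -3771798$)
$\frac{u}{V{\left(2379,2064 \right)}} = - \frac{3771798}{2064} = \left(-3771798\right) \frac{1}{2064} = - \frac{628633}{344}$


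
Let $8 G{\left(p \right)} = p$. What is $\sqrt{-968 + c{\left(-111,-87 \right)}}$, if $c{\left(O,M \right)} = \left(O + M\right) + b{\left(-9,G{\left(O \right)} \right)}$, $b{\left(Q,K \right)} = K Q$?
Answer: $\frac{i \sqrt{16658}}{4} \approx 32.266 i$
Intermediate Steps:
$G{\left(p \right)} = \frac{p}{8}$
$c{\left(O,M \right)} = M - \frac{O}{8}$ ($c{\left(O,M \right)} = \left(O + M\right) + \frac{O}{8} \left(-9\right) = \left(M + O\right) - \frac{9 O}{8} = M - \frac{O}{8}$)
$\sqrt{-968 + c{\left(-111,-87 \right)}} = \sqrt{-968 - \frac{585}{8}} = \sqrt{- \frac{8329}{8}} = \frac{i \sqrt{16658}}{4}$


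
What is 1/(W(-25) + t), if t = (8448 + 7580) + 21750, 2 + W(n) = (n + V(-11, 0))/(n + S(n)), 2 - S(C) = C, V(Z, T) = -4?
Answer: 2/75523 ≈ 2.6482e-5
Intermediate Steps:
S(C) = 2 - C
W(n) = -4 + n/2 (W(n) = -2 + (n - 4)/(n + (2 - n)) = -2 + (-4 + n)/2 = -2 + (-4 + n)*(1/2) = -2 + (-2 + n/2) = -4 + n/2)
t = 37778 (t = 16028 + 21750 = 37778)
1/(W(-25) + t) = 1/((-4 + (1/2)*(-25)) + 37778) = 1/((-4 - 25/2) + 37778) = 1/(-33/2 + 37778) = 1/(75523/2) = 2/75523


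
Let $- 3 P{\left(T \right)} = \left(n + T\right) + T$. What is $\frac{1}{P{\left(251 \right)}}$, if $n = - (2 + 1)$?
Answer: $- \frac{3}{499} \approx -0.006012$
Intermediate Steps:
$n = -3$ ($n = \left(-1\right) 3 = -3$)
$P{\left(T \right)} = 1 - \frac{2 T}{3}$ ($P{\left(T \right)} = - \frac{\left(-3 + T\right) + T}{3} = - \frac{-3 + 2 T}{3} = 1 - \frac{2 T}{3}$)
$\frac{1}{P{\left(251 \right)}} = \frac{1}{1 - \frac{502}{3}} = \frac{1}{- \frac{499}{3}} = - \frac{3}{499}$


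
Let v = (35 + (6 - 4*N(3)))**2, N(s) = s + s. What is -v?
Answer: -289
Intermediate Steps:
N(s) = 2*s
v = 289 (v = (35 + (6 - 8*3))**2 = (35 + (6 - 4*6))**2 = (35 + (6 - 24))**2 = (35 - 18)**2 = 17**2 = 289)
-v = -1*289 = -289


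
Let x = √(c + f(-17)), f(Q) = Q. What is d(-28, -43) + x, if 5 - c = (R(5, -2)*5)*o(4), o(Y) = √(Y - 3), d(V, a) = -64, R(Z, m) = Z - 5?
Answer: -64 + 2*I*√3 ≈ -64.0 + 3.4641*I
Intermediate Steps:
R(Z, m) = -5 + Z
o(Y) = √(-3 + Y)
c = 5 (c = 5 - (-5 + 5)*5*√(-3 + 4) = 5 - 0*5*√1 = 5 - 0 = 5 - 1*0 = 5 + 0 = 5)
x = 2*I*√3 (x = √(5 - 17) = √(-12) = 2*I*√3 ≈ 3.4641*I)
d(-28, -43) + x = -64 + 2*I*√3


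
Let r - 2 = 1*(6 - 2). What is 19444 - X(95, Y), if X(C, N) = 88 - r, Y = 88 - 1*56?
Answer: 19362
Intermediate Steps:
r = 6 (r = 2 + 1*(6 - 2) = 2 + 1*4 = 2 + 4 = 6)
Y = 32 (Y = 88 - 56 = 32)
X(C, N) = 82 (X(C, N) = 88 - 1*6 = 88 - 6 = 82)
19444 - X(95, Y) = 19444 - 1*82 = 19444 - 82 = 19362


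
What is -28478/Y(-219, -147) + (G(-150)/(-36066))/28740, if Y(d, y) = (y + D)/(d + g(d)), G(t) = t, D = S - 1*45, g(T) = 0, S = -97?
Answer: -215485021744051/9985304892 ≈ -21580.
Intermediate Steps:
D = -142 (D = -97 - 1*45 = -97 - 45 = -142)
Y(d, y) = (-142 + y)/d (Y(d, y) = (y - 142)/(d + 0) = (-142 + y)/d)
-28478/Y(-219, -147) + (G(-150)/(-36066))/28740 = -28478*(-219/(-142 - 147)) - 150/(-36066)/28740 = -28478/((-1/219*(-289))) - 150*(-1/36066)*(1/28740) = -28478/289/219 + (25/6011)*(1/28740) = -28478*219/289 + 5/34551228 = -6236682/289 + 5/34551228 = -215485021744051/9985304892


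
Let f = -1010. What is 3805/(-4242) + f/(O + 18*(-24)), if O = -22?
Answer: 1278475/962934 ≈ 1.3277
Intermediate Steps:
3805/(-4242) + f/(O + 18*(-24)) = 3805/(-4242) - 1010/(-22 + 18*(-24)) = 3805*(-1/4242) - 1010/(-22 - 432) = -3805/4242 - 1010/(-454) = -3805/4242 - 1010*(-1/454) = -3805/4242 + 505/227 = 1278475/962934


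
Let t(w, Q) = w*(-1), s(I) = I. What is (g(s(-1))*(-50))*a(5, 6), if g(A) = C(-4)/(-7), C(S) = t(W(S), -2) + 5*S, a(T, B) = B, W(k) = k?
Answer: -4800/7 ≈ -685.71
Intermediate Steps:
t(w, Q) = -w
C(S) = 4*S (C(S) = -S + 5*S = 4*S)
g(A) = 16/7 (g(A) = (4*(-4))/(-7) = -16*(-1/7) = 16/7)
(g(s(-1))*(-50))*a(5, 6) = ((16/7)*(-50))*6 = -800/7*6 = -4800/7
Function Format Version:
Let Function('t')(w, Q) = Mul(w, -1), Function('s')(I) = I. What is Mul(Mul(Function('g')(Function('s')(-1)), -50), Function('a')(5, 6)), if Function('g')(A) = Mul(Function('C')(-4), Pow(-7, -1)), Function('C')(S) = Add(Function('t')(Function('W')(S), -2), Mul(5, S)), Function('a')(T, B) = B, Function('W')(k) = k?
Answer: Rational(-4800, 7) ≈ -685.71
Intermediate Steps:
Function('t')(w, Q) = Mul(-1, w)
Function('C')(S) = Mul(4, S) (Function('C')(S) = Add(Mul(-1, S), Mul(5, S)) = Mul(4, S))
Function('g')(A) = Rational(16, 7) (Function('g')(A) = Mul(Mul(4, -4), Pow(-7, -1)) = Mul(-16, Rational(-1, 7)) = Rational(16, 7))
Mul(Mul(Function('g')(Function('s')(-1)), -50), Function('a')(5, 6)) = Mul(Mul(Rational(16, 7), -50), 6) = Mul(Rational(-800, 7), 6) = Rational(-4800, 7)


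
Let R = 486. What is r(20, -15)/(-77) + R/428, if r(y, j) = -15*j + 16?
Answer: -32863/16478 ≈ -1.9944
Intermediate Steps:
r(y, j) = 16 - 15*j
r(20, -15)/(-77) + R/428 = (16 - 15*(-15))/(-77) + 486/428 = (16 + 225)*(-1/77) + 486*(1/428) = 241*(-1/77) + 243/214 = -241/77 + 243/214 = -32863/16478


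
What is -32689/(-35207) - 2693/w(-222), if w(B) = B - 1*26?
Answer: 102919323/8731336 ≈ 11.787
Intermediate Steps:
w(B) = -26 + B (w(B) = B - 26 = -26 + B)
-32689/(-35207) - 2693/w(-222) = -32689/(-35207) - 2693/(-26 - 222) = -32689*(-1/35207) - 2693/(-248) = 32689/35207 - 2693*(-1/248) = 32689/35207 + 2693/248 = 102919323/8731336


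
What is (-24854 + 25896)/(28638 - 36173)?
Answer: -1042/7535 ≈ -0.13829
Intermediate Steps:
(-24854 + 25896)/(28638 - 36173) = 1042/(-7535) = 1042*(-1/7535) = -1042/7535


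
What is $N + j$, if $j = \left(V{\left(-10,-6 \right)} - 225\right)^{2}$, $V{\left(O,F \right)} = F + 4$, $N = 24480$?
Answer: $76009$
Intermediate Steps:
$V{\left(O,F \right)} = 4 + F$
$j = 51529$ ($j = \left(\left(4 - 6\right) - 225\right)^{2} = \left(-2 - 225\right)^{2} = \left(-227\right)^{2} = 51529$)
$N + j = 24480 + 51529 = 76009$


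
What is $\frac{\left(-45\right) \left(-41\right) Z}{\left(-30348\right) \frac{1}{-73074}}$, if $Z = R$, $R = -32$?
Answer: $- \frac{39947120}{281} \approx -1.4216 \cdot 10^{5}$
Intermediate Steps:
$Z = -32$
$\frac{\left(-45\right) \left(-41\right) Z}{\left(-30348\right) \frac{1}{-73074}} = \frac{\left(-45\right) \left(-41\right) \left(-32\right)}{\left(-30348\right) \frac{1}{-73074}} = \frac{1845 \left(-32\right)}{\left(-30348\right) \left(- \frac{1}{73074}\right)} = - \frac{59040}{\frac{5058}{12179}} = \left(-59040\right) \frac{12179}{5058} = - \frac{39947120}{281}$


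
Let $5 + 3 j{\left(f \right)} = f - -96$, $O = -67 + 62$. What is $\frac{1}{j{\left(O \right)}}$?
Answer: $\frac{3}{86} \approx 0.034884$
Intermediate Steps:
$O = -5$
$j{\left(f \right)} = \frac{91}{3} + \frac{f}{3}$ ($j{\left(f \right)} = - \frac{5}{3} + \frac{f - -96}{3} = - \frac{5}{3} + \frac{f + 96}{3} = - \frac{5}{3} + \frac{96 + f}{3} = - \frac{5}{3} + \left(32 + \frac{f}{3}\right) = \frac{91}{3} + \frac{f}{3}$)
$\frac{1}{j{\left(O \right)}} = \frac{1}{\frac{91}{3} + \frac{1}{3} \left(-5\right)} = \frac{1}{\frac{91}{3} - \frac{5}{3}} = \frac{1}{\frac{86}{3}} = \frac{3}{86}$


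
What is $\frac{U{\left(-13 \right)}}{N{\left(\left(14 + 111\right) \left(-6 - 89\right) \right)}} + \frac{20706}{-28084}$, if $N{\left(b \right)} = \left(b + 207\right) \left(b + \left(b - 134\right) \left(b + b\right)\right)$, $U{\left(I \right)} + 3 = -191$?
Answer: $- \frac{36189123314951}{49084098293125} \approx -0.73729$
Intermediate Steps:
$U{\left(I \right)} = -194$ ($U{\left(I \right)} = -3 - 191 = -194$)
$N{\left(b \right)} = \left(207 + b\right) \left(b + 2 b \left(-134 + b\right)\right)$ ($N{\left(b \right)} = \left(207 + b\right) \left(b + \left(-134 + b\right) 2 b\right) = \left(207 + b\right) \left(b + 2 b \left(-134 + b\right)\right)$)
$\frac{U{\left(-13 \right)}}{N{\left(\left(14 + 111\right) \left(-6 - 89\right) \right)}} + \frac{20706}{-28084} = - \frac{194}{\left(14 + 111\right) \left(-6 - 89\right) \left(-55269 + 2 \left(\left(14 + 111\right) \left(-6 - 89\right)\right)^{2} + 147 \left(14 + 111\right) \left(-6 - 89\right)\right)} + \frac{20706}{-28084} = - \frac{194}{125 \left(-95\right) \left(-55269 + 2 \left(125 \left(-95\right)\right)^{2} + 147 \cdot 125 \left(-95\right)\right)} + 20706 \left(- \frac{1}{28084}\right) = - \frac{194}{\left(-11875\right) \left(-55269 + 2 \left(-11875\right)^{2} + 147 \left(-11875\right)\right)} - \frac{87}{118} = - \frac{194}{\left(-11875\right) \left(-55269 + 2 \cdot 141015625 - 1745625\right)} - \frac{87}{118} = - \frac{194}{\left(-11875\right) \left(-55269 + 282031250 - 1745625\right)} - \frac{87}{118} = - \frac{194}{\left(-11875\right) 280230356} - \frac{87}{118} = - \frac{194}{-3327735477500} - \frac{87}{118} = \left(-194\right) \left(- \frac{1}{3327735477500}\right) - \frac{87}{118} = \frac{97}{1663867738750} - \frac{87}{118} = - \frac{36189123314951}{49084098293125}$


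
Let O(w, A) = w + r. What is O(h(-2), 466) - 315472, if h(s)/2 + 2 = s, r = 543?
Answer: -314937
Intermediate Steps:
h(s) = -4 + 2*s
O(w, A) = 543 + w (O(w, A) = w + 543 = 543 + w)
O(h(-2), 466) - 315472 = (543 + (-4 + 2*(-2))) - 315472 = (543 + (-4 - 4)) - 315472 = (543 - 8) - 315472 = 535 - 315472 = -314937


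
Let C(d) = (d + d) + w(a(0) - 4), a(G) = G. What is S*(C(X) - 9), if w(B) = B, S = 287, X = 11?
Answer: 2583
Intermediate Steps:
C(d) = -4 + 2*d (C(d) = (d + d) + (0 - 4) = 2*d - 4 = -4 + 2*d)
S*(C(X) - 9) = 287*((-4 + 2*11) - 9) = 287*((-4 + 22) - 9) = 287*(18 - 9) = 287*9 = 2583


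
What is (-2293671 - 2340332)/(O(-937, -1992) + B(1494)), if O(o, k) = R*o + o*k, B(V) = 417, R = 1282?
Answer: -421273/60517 ≈ -6.9612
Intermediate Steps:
O(o, k) = 1282*o + k*o (O(o, k) = 1282*o + o*k = 1282*o + k*o)
(-2293671 - 2340332)/(O(-937, -1992) + B(1494)) = (-2293671 - 2340332)/(-937*(1282 - 1992) + 417) = -4634003/(-937*(-710) + 417) = -4634003/(665270 + 417) = -4634003/665687 = -4634003*1/665687 = -421273/60517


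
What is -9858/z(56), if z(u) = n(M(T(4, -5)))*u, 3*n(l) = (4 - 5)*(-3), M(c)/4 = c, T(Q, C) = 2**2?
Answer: -4929/28 ≈ -176.04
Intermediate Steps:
T(Q, C) = 4
M(c) = 4*c
n(l) = 1 (n(l) = ((4 - 5)*(-3))/3 = (-1*(-3))/3 = (1/3)*3 = 1)
z(u) = u (z(u) = 1*u = u)
-9858/z(56) = -9858/56 = -9858*1/56 = -4929/28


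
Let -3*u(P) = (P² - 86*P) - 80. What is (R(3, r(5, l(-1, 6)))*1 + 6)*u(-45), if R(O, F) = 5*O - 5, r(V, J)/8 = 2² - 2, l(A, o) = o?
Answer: -93040/3 ≈ -31013.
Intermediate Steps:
r(V, J) = 16 (r(V, J) = 8*(2² - 2) = 8*(4 - 2) = 8*2 = 16)
R(O, F) = -5 + 5*O
u(P) = 80/3 - P²/3 + 86*P/3 (u(P) = -((P² - 86*P) - 80)/3 = -(-80 + P² - 86*P)/3 = 80/3 - P²/3 + 86*P/3)
(R(3, r(5, l(-1, 6)))*1 + 6)*u(-45) = ((-5 + 5*3)*1 + 6)*(80/3 - ⅓*(-45)² + (86/3)*(-45)) = ((-5 + 15)*1 + 6)*(80/3 - ⅓*2025 - 1290) = (10*1 + 6)*(80/3 - 675 - 1290) = (10 + 6)*(-5815/3) = 16*(-5815/3) = -93040/3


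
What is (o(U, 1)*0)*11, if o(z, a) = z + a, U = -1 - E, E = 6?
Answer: 0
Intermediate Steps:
U = -7 (U = -1 - 1*6 = -1 - 6 = -7)
o(z, a) = a + z
(o(U, 1)*0)*11 = ((1 - 7)*0)*11 = -6*0*11 = 0*11 = 0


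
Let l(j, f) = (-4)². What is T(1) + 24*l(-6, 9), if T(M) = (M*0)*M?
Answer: 384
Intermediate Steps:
T(M) = 0 (T(M) = 0*M = 0)
l(j, f) = 16
T(1) + 24*l(-6, 9) = 0 + 24*16 = 0 + 384 = 384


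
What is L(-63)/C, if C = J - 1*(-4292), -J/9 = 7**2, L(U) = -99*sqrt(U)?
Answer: -297*I*sqrt(7)/3851 ≈ -0.20405*I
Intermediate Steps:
J = -441 (J = -9*7**2 = -9*49 = -441)
C = 3851 (C = -441 - 1*(-4292) = -441 + 4292 = 3851)
L(-63)/C = -297*I*sqrt(7)/3851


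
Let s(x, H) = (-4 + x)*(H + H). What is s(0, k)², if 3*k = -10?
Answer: 6400/9 ≈ 711.11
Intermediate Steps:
k = -10/3 (k = (⅓)*(-10) = -10/3 ≈ -3.3333)
s(x, H) = 2*H*(-4 + x) (s(x, H) = (-4 + x)*(2*H) = 2*H*(-4 + x))
s(0, k)² = (2*(-10/3)*(-4 + 0))² = (2*(-10/3)*(-4))² = (80/3)² = 6400/9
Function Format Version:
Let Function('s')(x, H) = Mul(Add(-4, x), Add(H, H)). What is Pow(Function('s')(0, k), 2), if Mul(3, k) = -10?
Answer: Rational(6400, 9) ≈ 711.11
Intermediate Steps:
k = Rational(-10, 3) (k = Mul(Rational(1, 3), -10) = Rational(-10, 3) ≈ -3.3333)
Function('s')(x, H) = Mul(2, H, Add(-4, x)) (Function('s')(x, H) = Mul(Add(-4, x), Mul(2, H)) = Mul(2, H, Add(-4, x)))
Pow(Function('s')(0, k), 2) = Pow(Mul(2, Rational(-10, 3), Add(-4, 0)), 2) = Pow(Mul(2, Rational(-10, 3), -4), 2) = Pow(Rational(80, 3), 2) = Rational(6400, 9)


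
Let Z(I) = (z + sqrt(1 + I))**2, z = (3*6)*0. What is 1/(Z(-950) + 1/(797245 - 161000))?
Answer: -636245/603796504 ≈ -0.0010537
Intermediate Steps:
z = 0 (z = 18*0 = 0)
Z(I) = 1 + I (Z(I) = (0 + sqrt(1 + I))**2 = (sqrt(1 + I))**2 = 1 + I)
1/(Z(-950) + 1/(797245 - 161000)) = 1/((1 - 950) + 1/(797245 - 161000)) = 1/(-949 + 1/636245) = 1/(-603796504/636245) = -636245/603796504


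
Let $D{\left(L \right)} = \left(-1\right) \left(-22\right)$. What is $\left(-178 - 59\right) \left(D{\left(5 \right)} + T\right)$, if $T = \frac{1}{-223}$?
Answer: $- \frac{1162485}{223} \approx -5212.9$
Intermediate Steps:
$T = - \frac{1}{223} \approx -0.0044843$
$D{\left(L \right)} = 22$
$\left(-178 - 59\right) \left(D{\left(5 \right)} + T\right) = \left(-178 - 59\right) \left(22 - \frac{1}{223}\right) = \left(-237\right) \frac{4905}{223} = - \frac{1162485}{223}$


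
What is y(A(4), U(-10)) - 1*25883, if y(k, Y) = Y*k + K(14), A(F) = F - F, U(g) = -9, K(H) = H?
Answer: -25869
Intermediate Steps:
A(F) = 0
y(k, Y) = 14 + Y*k (y(k, Y) = Y*k + 14 = 14 + Y*k)
y(A(4), U(-10)) - 1*25883 = (14 - 9*0) - 1*25883 = (14 + 0) - 25883 = 14 - 25883 = -25869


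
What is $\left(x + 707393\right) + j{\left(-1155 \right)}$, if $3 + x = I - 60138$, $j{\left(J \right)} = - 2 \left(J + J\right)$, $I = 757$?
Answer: $652629$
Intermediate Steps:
$j{\left(J \right)} = - 4 J$ ($j{\left(J \right)} = - 2 \cdot 2 J = - 4 J$)
$x = -59384$ ($x = -3 + \left(757 - 60138\right) = -3 - 59381 = -59384$)
$\left(x + 707393\right) + j{\left(-1155 \right)} = \left(-59384 + 707393\right) - -4620 = 648009 + 4620 = 652629$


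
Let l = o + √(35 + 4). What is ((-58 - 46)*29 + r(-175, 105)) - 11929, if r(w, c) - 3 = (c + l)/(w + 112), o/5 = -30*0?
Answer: -44831/3 - √39/63 ≈ -14944.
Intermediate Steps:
o = 0 (o = 5*(-30*0) = 5*0 = 0)
l = √39 (l = 0 + √(35 + 4) = 0 + √39 = √39 ≈ 6.2450)
r(w, c) = 3 + (c + √39)/(112 + w) (r(w, c) = 3 + (c + √39)/(w + 112) = 3 + (c + √39)/(112 + w))
((-58 - 46)*29 + r(-175, 105)) - 11929 = ((-58 - 46)*29 + (336 + 105 + √39 + 3*(-175))/(112 - 175)) - 11929 = (-104*29 + (336 + 105 + √39 - 525)/(-63)) - 11929 = (-3016 - (-84 + √39)/63) - 11929 = (-3016 + (4/3 - √39/63)) - 11929 = (-9044/3 - √39/63) - 11929 = -44831/3 - √39/63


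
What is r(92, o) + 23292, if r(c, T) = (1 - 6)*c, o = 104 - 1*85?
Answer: 22832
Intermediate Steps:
o = 19 (o = 104 - 85 = 19)
r(c, T) = -5*c
r(92, o) + 23292 = -5*92 + 23292 = -460 + 23292 = 22832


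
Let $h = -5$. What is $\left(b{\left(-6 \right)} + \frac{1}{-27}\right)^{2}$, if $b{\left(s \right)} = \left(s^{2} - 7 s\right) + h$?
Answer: $\frac{3880900}{729} \approx 5323.6$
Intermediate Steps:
$b{\left(s \right)} = -5 + s^{2} - 7 s$ ($b{\left(s \right)} = \left(s^{2} - 7 s\right) - 5 = -5 + s^{2} - 7 s$)
$\left(b{\left(-6 \right)} + \frac{1}{-27}\right)^{2} = \left(\left(-5 + \left(-6\right)^{2} - -42\right) + \frac{1}{-27}\right)^{2} = \left(\left(-5 + 36 + 42\right) - \frac{1}{27}\right)^{2} = \left(73 - \frac{1}{27}\right)^{2} = \left(\frac{1970}{27}\right)^{2} = \frac{3880900}{729}$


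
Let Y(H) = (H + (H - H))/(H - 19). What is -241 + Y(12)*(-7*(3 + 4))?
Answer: -157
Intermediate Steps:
Y(H) = H/(-19 + H) (Y(H) = (H + 0)/(-19 + H) = H/(-19 + H))
-241 + Y(12)*(-7*(3 + 4)) = -241 + (12/(-19 + 12))*(-7*(3 + 4)) = -241 + (12/(-7))*(-7*7) = -241 + (12*(-⅐))*(-49) = -241 - 12/7*(-49) = -241 + 84 = -157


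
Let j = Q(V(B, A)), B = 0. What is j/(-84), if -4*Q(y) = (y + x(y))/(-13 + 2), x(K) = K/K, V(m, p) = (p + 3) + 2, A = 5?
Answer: -1/336 ≈ -0.0029762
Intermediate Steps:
V(m, p) = 5 + p (V(m, p) = (3 + p) + 2 = 5 + p)
x(K) = 1
Q(y) = 1/44 + y/44 (Q(y) = -(y + 1)/(4*(-13 + 2)) = -(1 + y)/(4*(-11)) = -(1 + y)*(-1)/(4*11) = -(-1/11 - y/11)/4 = 1/44 + y/44)
j = ¼ (j = 1/44 + (5 + 5)/44 = 1/44 + (1/44)*10 = 1/44 + 5/22 = ¼ ≈ 0.25000)
j/(-84) = (¼)/(-84) = (¼)*(-1/84) = -1/336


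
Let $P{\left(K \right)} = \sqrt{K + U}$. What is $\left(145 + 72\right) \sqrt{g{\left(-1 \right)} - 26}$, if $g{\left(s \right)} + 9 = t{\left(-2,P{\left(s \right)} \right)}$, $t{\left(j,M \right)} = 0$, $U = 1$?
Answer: $217 i \sqrt{35} \approx 1283.8 i$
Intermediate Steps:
$P{\left(K \right)} = \sqrt{1 + K}$ ($P{\left(K \right)} = \sqrt{K + 1} = \sqrt{1 + K}$)
$g{\left(s \right)} = -9$ ($g{\left(s \right)} = -9 + 0 = -9$)
$\left(145 + 72\right) \sqrt{g{\left(-1 \right)} - 26} = \left(145 + 72\right) \sqrt{-9 - 26} = 217 \sqrt{-9 + \left(-37 + 11\right)} = 217 \sqrt{-9 - 26} = 217 \sqrt{-35} = 217 i \sqrt{35}$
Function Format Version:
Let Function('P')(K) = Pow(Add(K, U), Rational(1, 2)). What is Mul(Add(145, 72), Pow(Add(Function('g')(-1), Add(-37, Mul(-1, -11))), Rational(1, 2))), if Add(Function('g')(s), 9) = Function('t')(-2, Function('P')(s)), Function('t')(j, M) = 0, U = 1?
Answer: Mul(217, I, Pow(35, Rational(1, 2))) ≈ Mul(1283.8, I)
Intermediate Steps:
Function('P')(K) = Pow(Add(1, K), Rational(1, 2)) (Function('P')(K) = Pow(Add(K, 1), Rational(1, 2)) = Pow(Add(1, K), Rational(1, 2)))
Function('g')(s) = -9 (Function('g')(s) = Add(-9, 0) = -9)
Mul(Add(145, 72), Pow(Add(Function('g')(-1), Add(-37, Mul(-1, -11))), Rational(1, 2))) = Mul(Add(145, 72), Pow(Add(-9, Add(-37, Mul(-1, -11))), Rational(1, 2))) = Mul(217, Pow(Add(-9, Add(-37, 11)), Rational(1, 2))) = Mul(217, Pow(Add(-9, -26), Rational(1, 2))) = Mul(217, Pow(-35, Rational(1, 2))) = Mul(217, Mul(I, Pow(35, Rational(1, 2)))) = Mul(217, I, Pow(35, Rational(1, 2)))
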